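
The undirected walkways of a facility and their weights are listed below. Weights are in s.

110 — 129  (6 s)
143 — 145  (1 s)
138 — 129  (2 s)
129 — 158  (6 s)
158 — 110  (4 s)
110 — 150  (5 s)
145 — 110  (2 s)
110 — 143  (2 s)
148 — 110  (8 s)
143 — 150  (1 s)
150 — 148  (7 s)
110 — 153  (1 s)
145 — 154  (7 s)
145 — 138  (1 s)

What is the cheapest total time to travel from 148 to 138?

Running Dijkstra from 148:
148: 0
150: 7  (via 148)
143: 8  (via 150)
110: 8  (via 148)
145: 9  (via 143)
153: 9  (via 110)
138: 10  (via 145)
Shortest route: 148–150–143–145–138 = 10 s.

10 s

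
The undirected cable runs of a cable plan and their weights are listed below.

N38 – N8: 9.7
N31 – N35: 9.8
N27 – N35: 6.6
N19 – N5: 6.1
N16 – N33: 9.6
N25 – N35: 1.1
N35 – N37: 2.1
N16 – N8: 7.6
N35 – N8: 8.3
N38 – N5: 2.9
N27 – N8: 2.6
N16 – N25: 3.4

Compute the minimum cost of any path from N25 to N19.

Enumerating some paths:
N25 → N35 → N27 → N8 → N38 → N5 → N19: 1.1+6.6+2.6+9.7+2.9+6.1 = 29
N25 → N35 → N8 → N38 → N5 → N19: 1.1+8.3+9.7+2.9+6.1 = 28.1
Cheapest is N25 → N35 → N8 → N38 → N5 → N19 at 28.1.

28.1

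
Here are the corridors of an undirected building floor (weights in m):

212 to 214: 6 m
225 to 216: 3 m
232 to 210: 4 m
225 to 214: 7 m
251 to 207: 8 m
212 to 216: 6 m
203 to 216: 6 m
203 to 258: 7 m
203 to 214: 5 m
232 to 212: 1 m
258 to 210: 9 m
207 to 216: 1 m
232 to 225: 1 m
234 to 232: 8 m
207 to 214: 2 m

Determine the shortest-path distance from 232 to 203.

10 m

Shortest distances from 232:
232: 0
212: 1  (via 232)
225: 1  (via 232)
210: 4  (via 232)
216: 4  (via 225)
207: 5  (via 216)
214: 7  (via 212)
234: 8  (via 232)
203: 10  (via 216)
Shortest route: 232 → 225 → 216 → 203 = 10 m.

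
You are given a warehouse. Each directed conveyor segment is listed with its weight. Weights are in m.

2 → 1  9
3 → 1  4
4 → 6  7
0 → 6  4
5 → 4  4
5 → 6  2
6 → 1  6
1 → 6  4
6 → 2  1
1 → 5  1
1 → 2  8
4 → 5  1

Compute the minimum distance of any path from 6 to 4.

11 m

Running Dijkstra from 6:
6: 0
2: 1  (via 6)
1: 6  (via 6)
5: 7  (via 1)
4: 11  (via 5)
Shortest route: 6–1–5–4 = 11 m.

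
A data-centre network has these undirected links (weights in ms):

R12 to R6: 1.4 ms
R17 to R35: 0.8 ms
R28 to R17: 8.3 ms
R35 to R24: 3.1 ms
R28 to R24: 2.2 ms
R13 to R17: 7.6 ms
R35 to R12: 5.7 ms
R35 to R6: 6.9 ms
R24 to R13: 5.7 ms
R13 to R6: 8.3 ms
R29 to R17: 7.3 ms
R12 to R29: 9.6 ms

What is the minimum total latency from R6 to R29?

Settle nodes by increasing distance from R6:
R6: 0
R12: 1.4  (via R6)
R35: 6.9  (via R6)
R17: 7.7  (via R35)
R13: 8.3  (via R6)
R24: 10  (via R35)
R29: 11  (via R12)
Shortest route: R6 → R12 → R29 = 11 ms.

11 ms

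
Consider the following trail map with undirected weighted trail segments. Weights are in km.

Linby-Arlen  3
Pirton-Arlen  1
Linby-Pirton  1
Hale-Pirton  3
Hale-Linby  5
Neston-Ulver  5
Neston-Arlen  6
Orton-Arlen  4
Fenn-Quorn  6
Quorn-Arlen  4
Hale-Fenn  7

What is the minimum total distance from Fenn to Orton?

Settle nodes by increasing distance from Fenn:
Fenn: 0
Quorn: 6  (via Fenn)
Hale: 7  (via Fenn)
Pirton: 10  (via Hale)
Arlen: 10  (via Quorn)
Linby: 11  (via Pirton)
Orton: 14  (via Arlen)
Shortest route: Fenn → Quorn → Arlen → Orton = 14 km.

14 km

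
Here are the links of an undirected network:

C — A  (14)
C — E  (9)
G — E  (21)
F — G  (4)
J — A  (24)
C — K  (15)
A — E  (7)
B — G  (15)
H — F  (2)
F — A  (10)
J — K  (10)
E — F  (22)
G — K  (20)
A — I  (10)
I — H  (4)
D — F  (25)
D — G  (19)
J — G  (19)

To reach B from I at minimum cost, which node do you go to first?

H

Enumerating some paths:
I–A–F–G–B: 10+10+4+15 = 39
I–H–F–G–B: 4+2+4+15 = 25
I–A–E–F–G–B: 10+7+22+4+15 = 58
I–A–E–G–B: 10+7+21+15 = 53
Cheapest is I–H–F–G–B at 25.
So from I the first move is to H.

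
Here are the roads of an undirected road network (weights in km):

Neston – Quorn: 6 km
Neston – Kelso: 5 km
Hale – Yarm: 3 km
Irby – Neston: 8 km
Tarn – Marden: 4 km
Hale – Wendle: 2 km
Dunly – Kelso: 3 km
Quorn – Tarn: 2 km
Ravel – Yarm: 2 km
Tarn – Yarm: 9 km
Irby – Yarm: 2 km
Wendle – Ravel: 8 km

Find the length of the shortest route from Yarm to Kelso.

15 km

Enumerating some paths:
Yarm - Tarn - Quorn - Neston - Kelso: 9+2+6+5 = 22
Yarm - Irby - Neston - Kelso: 2+8+5 = 15
Cheapest is Yarm - Irby - Neston - Kelso at 15 km.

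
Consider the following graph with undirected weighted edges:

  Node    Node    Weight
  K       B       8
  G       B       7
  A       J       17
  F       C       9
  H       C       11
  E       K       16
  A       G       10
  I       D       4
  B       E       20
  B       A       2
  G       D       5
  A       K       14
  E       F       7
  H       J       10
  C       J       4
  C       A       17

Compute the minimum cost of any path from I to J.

Compare a few routes:
I - D - G - B - A - C - J: 4+5+7+2+17+4 = 39
I - D - G - B - A - J: 4+5+7+2+17 = 35
I - D - G - A - J: 4+5+10+17 = 36
Cheapest is I - D - G - B - A - J at 35.

35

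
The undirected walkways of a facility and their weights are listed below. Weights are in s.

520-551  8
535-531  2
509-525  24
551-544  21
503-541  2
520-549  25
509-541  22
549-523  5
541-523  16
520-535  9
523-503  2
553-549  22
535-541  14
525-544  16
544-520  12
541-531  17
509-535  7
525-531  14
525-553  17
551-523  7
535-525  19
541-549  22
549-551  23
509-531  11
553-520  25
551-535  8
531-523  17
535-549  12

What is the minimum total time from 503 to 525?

Compare a few routes:
503 → 541 → 531 → 525: 2+17+14 = 33
503 → 541 → 535 → 531 → 525: 2+14+2+14 = 32
503 → 523 → 551 → 535 → 531 → 525: 2+7+8+2+14 = 33
Cheapest is 503 → 541 → 535 → 531 → 525 at 32 s.

32 s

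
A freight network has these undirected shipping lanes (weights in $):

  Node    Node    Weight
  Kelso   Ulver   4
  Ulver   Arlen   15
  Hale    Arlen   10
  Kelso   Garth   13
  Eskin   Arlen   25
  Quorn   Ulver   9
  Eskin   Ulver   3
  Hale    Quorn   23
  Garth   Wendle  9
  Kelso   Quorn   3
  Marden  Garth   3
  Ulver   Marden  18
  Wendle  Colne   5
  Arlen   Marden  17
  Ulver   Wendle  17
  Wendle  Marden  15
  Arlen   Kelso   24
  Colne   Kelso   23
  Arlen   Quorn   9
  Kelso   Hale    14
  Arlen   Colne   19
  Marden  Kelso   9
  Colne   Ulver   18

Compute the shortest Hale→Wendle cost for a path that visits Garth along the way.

$35

Shortest Hale→Garth: Hale → Kelso → Marden → Garth = 26
Shortest Garth→Wendle: Garth → Wendle = 9
Total via Garth: 26 + 9 = $35.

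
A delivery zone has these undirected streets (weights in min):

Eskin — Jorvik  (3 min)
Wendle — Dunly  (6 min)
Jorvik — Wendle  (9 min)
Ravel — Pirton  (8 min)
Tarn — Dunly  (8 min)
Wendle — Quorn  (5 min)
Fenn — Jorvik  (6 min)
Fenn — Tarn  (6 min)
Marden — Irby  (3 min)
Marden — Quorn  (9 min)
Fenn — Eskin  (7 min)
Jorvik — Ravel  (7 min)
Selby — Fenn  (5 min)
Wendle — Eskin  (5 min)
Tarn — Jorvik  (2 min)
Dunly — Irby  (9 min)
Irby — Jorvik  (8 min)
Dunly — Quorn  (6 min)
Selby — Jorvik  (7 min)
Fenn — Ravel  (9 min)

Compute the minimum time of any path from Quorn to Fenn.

17 min

Enumerating some paths:
Quorn–Wendle–Eskin–Fenn: 5+5+7 = 17
Quorn–Wendle–Eskin–Jorvik–Fenn: 5+5+3+6 = 19
Quorn–Dunly–Tarn–Fenn: 6+8+6 = 20
Quorn–Wendle–Jorvik–Fenn: 5+9+6 = 20
Cheapest is Quorn–Wendle–Eskin–Fenn at 17 min.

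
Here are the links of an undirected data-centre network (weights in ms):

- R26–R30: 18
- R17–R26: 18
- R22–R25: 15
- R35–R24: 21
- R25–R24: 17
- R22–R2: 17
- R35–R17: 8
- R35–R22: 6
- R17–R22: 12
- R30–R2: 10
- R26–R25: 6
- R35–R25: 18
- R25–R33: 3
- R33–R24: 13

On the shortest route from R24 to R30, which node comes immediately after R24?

R33

Enumerating some paths:
R24 - R33 - R25 - R26 - R30: 13+3+6+18 = 40
R24 - R33 - R25 - R22 - R2 - R30: 13+3+15+17+10 = 58
R24 - R25 - R26 - R30: 17+6+18 = 41
R24 - R35 - R22 - R2 - R30: 21+6+17+10 = 54
Cheapest is R24 - R33 - R25 - R26 - R30 at 40 ms.
So from R24 the first move is to R33.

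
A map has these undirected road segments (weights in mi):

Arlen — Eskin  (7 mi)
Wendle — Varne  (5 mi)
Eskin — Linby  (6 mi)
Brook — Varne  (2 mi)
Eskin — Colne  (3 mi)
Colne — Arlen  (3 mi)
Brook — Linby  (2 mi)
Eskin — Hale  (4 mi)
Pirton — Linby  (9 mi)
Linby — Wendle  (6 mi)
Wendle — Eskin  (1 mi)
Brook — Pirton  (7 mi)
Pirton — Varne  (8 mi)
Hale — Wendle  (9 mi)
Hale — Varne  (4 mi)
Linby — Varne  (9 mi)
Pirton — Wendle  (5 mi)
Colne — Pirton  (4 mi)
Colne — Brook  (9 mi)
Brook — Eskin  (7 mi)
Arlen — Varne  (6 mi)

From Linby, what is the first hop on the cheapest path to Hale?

Enumerating some paths:
Linby–Brook–Varne–Hale: 2+2+4 = 8
Linby–Wendle–Eskin–Hale: 6+1+4 = 11
Linby–Eskin–Hale: 6+4 = 10
The minimum is 8 mi via Linby–Brook–Varne–Hale.
So from Linby the first move is to Brook.

Brook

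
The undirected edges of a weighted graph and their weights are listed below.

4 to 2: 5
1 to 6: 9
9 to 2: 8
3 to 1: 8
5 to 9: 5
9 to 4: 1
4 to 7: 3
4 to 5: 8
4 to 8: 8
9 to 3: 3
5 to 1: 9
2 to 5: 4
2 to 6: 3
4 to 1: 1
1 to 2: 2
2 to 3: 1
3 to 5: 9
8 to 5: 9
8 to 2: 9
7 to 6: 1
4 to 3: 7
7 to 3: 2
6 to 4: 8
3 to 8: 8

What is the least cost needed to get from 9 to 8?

Running Dijkstra from 9:
9: 0
4: 1  (via 9)
1: 2  (via 4)
3: 3  (via 9)
2: 4  (via 1)
7: 4  (via 4)
5: 5  (via 9)
6: 5  (via 7)
8: 9  (via 4)
Shortest route: 9 → 4 → 8 = 9.

9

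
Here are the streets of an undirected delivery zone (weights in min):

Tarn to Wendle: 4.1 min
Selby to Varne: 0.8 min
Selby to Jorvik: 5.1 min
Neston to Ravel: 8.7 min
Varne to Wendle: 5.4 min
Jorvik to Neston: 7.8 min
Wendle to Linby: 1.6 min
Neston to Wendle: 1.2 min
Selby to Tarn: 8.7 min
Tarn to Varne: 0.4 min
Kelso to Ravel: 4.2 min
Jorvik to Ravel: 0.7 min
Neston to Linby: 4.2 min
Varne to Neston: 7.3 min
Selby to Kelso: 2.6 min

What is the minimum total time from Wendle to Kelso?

7.9 min

Candidate routes:
Wendle–Tarn–Varne–Selby–Kelso: 4.1+0.4+0.8+2.6 = 7.9
Wendle–Neston–Varne–Selby–Kelso: 1.2+7.3+0.8+2.6 = 11.9
Wendle–Varne–Selby–Kelso: 5.4+0.8+2.6 = 8.8
The minimum is 7.9 min via Wendle–Tarn–Varne–Selby–Kelso.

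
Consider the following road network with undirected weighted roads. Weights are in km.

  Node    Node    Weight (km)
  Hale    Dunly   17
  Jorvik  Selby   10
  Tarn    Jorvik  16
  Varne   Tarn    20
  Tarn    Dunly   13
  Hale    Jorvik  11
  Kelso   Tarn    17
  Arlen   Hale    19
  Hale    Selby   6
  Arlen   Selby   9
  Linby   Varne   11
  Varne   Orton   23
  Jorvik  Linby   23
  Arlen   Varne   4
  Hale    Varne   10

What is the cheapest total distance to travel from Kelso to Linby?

48 km

Enumerating some paths:
Kelso → Tarn → Jorvik → Linby: 17+16+23 = 56
Kelso → Tarn → Varne → Linby: 17+20+11 = 48
Cheapest is Kelso → Tarn → Varne → Linby at 48 km.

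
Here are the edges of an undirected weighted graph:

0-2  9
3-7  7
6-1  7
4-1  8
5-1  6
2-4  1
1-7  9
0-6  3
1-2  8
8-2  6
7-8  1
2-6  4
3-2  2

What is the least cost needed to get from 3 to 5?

16

Shortest distances from 3:
3: 0
2: 2  (via 3)
4: 3  (via 2)
6: 6  (via 2)
7: 7  (via 3)
8: 8  (via 2)
0: 9  (via 6)
1: 10  (via 2)
5: 16  (via 1)
Shortest route: 3 → 2 → 1 → 5 = 16.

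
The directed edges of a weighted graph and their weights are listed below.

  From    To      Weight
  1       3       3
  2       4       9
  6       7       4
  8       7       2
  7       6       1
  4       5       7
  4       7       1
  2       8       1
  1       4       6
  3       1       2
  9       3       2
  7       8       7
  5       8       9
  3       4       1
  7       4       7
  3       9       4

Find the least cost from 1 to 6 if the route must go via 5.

23

Shortest 1→5: 1–3–4–5 = 11
Shortest 5→6: 5–8–7–6 = 12
Total via 5: 11 + 12 = 23.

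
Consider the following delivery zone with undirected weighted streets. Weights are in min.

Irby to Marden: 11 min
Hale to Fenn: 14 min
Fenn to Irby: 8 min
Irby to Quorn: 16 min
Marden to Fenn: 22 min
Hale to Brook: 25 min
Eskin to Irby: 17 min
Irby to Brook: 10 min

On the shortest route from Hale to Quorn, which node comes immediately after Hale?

Enumerating some paths:
Hale–Brook–Irby–Quorn: 25+10+16 = 51
Hale–Fenn–Irby–Quorn: 14+8+16 = 38
The minimum is 38 min via Hale–Fenn–Irby–Quorn.
So from Hale the first move is to Fenn.

Fenn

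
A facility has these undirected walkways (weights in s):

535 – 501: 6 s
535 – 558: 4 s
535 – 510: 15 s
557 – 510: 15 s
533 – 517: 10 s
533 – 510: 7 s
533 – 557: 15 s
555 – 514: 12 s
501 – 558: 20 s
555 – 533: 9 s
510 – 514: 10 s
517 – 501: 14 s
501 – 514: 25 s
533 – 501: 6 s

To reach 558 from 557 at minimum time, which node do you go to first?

Candidate routes:
557 → 533 → 510 → 535 → 558: 15+7+15+4 = 41
557 → 510 → 533 → 501 → 535 → 558: 15+7+6+6+4 = 38
557 → 533 → 501 → 535 → 558: 15+6+6+4 = 31
557 → 510 → 535 → 558: 15+15+4 = 34
Cheapest is 557 → 533 → 501 → 535 → 558 at 31 s.
So from 557 the first move is to 533.

533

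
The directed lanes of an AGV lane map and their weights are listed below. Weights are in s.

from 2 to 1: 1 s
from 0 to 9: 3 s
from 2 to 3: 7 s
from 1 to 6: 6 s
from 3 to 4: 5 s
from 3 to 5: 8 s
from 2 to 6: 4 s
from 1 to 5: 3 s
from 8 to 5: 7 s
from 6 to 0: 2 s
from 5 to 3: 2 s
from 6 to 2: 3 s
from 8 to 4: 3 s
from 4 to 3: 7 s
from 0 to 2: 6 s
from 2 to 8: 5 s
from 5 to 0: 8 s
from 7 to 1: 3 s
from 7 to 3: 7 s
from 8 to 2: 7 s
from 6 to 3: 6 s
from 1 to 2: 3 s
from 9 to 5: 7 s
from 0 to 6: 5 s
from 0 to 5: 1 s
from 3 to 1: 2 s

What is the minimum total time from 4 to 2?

Settle nodes by increasing distance from 4:
4: 0
3: 7  (via 4)
1: 9  (via 3)
2: 12  (via 1)
Shortest route: 4 → 3 → 1 → 2 = 12 s.

12 s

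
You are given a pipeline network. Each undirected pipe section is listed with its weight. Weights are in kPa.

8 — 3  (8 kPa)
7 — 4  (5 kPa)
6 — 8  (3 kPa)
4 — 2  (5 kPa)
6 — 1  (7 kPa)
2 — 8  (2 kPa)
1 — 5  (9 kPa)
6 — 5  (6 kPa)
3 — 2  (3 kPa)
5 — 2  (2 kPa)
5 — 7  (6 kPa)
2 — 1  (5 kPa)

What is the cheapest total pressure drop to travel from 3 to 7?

11 kPa

Candidate routes:
3 → 8 → 2 → 5 → 7: 8+2+2+6 = 18
3 → 2 → 5 → 7: 3+2+6 = 11
3 → 2 → 4 → 7: 3+5+5 = 13
The minimum is 11 kPa via 3 → 2 → 5 → 7.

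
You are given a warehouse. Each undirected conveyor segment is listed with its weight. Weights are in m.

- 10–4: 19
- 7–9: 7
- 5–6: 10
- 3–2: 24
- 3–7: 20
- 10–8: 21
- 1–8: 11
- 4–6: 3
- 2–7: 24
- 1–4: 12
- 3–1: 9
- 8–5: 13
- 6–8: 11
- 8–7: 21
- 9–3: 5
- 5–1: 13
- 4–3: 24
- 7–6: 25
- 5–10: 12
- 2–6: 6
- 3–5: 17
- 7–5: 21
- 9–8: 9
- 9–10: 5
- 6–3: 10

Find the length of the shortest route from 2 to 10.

Candidate routes:
2 - 6 - 5 - 10: 6+10+12 = 28
2 - 6 - 3 - 9 - 10: 6+10+5+5 = 26
2 - 6 - 4 - 10: 6+3+19 = 28
Cheapest is 2 - 6 - 3 - 9 - 10 at 26 m.

26 m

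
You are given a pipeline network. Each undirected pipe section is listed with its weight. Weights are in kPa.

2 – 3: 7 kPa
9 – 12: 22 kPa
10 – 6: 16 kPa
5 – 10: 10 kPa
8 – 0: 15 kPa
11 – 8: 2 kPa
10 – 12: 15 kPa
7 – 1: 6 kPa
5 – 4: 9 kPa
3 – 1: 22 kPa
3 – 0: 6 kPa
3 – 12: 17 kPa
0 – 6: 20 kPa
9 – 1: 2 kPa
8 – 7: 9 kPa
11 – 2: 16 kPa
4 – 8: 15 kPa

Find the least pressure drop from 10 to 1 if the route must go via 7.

Shortest 10→7: 10 → 5 → 4 → 8 → 7 = 43
Shortest 7→1: 7 → 1 = 6
Total via 7: 43 + 6 = 49 kPa.

49 kPa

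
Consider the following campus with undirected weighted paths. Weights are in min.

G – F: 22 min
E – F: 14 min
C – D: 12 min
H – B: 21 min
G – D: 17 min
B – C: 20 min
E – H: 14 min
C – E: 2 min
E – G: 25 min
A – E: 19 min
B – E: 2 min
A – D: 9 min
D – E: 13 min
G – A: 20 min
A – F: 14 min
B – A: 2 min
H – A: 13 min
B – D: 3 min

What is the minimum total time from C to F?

16 min

Enumerating some paths:
C–E–F: 2+14 = 16
C–E–B–A–F: 2+2+2+14 = 20
C–E–B–D–A–F: 2+2+3+9+14 = 30
The minimum is 16 min via C–E–F.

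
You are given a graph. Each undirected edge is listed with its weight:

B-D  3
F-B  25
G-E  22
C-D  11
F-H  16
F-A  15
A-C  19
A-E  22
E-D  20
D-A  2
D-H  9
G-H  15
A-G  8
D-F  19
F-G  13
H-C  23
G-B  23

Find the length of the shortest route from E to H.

Compare a few routes:
E–G–A–D–H: 22+8+2+9 = 41
E–D–H: 20+9 = 29
E–G–H: 22+15 = 37
E–A–D–H: 22+2+9 = 33
Cheapest is E–D–H at 29.

29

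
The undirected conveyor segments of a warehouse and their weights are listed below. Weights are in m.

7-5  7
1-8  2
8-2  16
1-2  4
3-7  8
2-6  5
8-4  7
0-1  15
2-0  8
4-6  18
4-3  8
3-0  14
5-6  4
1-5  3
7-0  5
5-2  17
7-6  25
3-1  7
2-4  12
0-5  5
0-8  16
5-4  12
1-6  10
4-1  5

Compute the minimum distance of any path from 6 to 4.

12 m

Compare a few routes:
6 → 2 → 1 → 4: 5+4+5 = 14
6 → 5 → 1 → 4: 4+3+5 = 12
Cheapest is 6 → 5 → 1 → 4 at 12 m.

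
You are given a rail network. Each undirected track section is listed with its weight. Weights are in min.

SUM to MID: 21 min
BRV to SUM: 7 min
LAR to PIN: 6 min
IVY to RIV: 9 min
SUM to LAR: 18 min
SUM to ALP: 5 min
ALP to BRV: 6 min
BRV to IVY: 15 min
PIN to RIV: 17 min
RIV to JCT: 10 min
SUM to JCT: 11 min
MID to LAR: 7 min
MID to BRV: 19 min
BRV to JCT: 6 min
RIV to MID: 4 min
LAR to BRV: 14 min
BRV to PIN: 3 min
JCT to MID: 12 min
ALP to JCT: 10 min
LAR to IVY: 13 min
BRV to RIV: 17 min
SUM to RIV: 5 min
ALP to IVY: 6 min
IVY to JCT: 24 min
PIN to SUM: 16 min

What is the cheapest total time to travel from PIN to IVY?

15 min

Enumerating some paths:
PIN - BRV - IVY: 3+15 = 18
PIN - BRV - ALP - IVY: 3+6+6 = 15
The minimum is 15 min via PIN - BRV - ALP - IVY.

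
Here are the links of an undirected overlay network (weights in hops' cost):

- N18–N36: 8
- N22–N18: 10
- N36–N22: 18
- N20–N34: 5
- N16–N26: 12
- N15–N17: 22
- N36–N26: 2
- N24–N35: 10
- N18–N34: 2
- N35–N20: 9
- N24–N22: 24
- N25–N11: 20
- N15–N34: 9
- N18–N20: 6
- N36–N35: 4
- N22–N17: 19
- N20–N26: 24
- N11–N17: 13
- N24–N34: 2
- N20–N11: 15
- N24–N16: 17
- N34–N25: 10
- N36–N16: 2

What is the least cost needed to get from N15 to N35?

Running Dijkstra from N15:
N15: 0
N34: 9  (via N15)
N18: 11  (via N34)
N24: 11  (via N34)
N20: 14  (via N34)
N36: 19  (via N18)
N25: 19  (via N34)
N16: 21  (via N36)
N35: 21  (via N24)
Shortest route: N15–N34–N24–N35 = 21 hops' cost.

21 hops' cost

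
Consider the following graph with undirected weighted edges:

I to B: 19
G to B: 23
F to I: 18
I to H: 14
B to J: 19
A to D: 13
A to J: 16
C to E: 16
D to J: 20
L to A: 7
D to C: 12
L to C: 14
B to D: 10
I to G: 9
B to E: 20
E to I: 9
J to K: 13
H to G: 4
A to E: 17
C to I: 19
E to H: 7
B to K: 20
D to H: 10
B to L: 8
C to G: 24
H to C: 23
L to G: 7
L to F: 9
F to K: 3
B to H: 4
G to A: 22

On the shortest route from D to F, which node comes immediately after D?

B

Candidate routes:
D - H - G - L - F: 10+4+7+9 = 30
D - B - L - F: 10+8+9 = 27
D - H - B - L - F: 10+4+8+9 = 31
D - A - L - F: 13+7+9 = 29
Cheapest is D - B - L - F at 27.
So from D the first move is to B.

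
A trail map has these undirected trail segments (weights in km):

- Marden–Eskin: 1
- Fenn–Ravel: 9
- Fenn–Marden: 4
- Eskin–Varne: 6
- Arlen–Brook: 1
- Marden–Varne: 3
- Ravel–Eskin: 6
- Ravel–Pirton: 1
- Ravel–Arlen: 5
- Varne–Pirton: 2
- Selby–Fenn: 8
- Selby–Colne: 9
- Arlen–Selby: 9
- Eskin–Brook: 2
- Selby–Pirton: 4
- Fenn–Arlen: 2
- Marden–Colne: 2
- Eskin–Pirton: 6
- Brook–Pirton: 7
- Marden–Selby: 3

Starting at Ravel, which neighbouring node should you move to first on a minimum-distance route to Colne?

Pirton

Compare a few routes:
Ravel - Eskin - Marden - Colne: 6+1+2 = 9
Ravel - Pirton - Varne - Marden - Colne: 1+2+3+2 = 8
Ravel - Pirton - Selby - Marden - Colne: 1+4+3+2 = 10
The minimum is 8 km via Ravel - Pirton - Varne - Marden - Colne.
So from Ravel the first move is to Pirton.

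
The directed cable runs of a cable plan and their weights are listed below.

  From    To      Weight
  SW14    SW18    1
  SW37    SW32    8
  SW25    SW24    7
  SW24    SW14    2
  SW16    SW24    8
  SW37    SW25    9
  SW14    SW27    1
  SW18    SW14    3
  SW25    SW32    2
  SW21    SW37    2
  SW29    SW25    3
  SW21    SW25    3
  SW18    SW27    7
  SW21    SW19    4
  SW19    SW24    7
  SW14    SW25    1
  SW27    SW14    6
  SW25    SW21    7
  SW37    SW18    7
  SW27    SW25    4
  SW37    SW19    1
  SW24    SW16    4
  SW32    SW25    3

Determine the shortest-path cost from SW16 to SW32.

13

Candidate routes:
SW16 - SW24 - SW14 - SW27 - SW25 - SW32: 8+2+1+4+2 = 17
SW16 - SW24 - SW14 - SW25 - SW32: 8+2+1+2 = 13
The minimum is 13 via SW16 - SW24 - SW14 - SW25 - SW32.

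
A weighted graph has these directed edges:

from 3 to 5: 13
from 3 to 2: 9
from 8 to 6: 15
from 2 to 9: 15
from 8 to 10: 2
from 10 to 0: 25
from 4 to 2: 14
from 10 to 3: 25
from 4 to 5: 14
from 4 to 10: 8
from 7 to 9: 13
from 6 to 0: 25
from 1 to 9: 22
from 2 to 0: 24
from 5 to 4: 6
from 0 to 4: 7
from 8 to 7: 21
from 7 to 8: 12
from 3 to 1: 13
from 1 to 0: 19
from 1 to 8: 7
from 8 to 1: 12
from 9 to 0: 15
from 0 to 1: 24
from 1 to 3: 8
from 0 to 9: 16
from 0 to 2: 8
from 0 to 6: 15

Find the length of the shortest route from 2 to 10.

39

Enumerating some paths:
2 → 9 → 0 → 4 → 10: 15+15+7+8 = 45
2 → 0 → 4 → 10: 24+7+8 = 39
The minimum is 39 via 2 → 0 → 4 → 10.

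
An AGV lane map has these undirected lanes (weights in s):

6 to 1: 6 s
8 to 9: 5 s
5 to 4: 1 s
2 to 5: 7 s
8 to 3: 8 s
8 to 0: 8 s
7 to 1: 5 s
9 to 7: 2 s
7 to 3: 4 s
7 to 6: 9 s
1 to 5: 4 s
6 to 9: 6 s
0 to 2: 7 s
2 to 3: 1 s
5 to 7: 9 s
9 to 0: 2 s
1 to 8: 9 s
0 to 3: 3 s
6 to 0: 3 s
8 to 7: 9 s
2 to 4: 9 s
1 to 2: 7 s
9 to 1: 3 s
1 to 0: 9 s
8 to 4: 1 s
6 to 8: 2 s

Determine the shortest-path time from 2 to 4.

Settle nodes by increasing distance from 2:
2: 0
3: 1  (via 2)
0: 4  (via 3)
7: 5  (via 3)
9: 6  (via 0)
1: 7  (via 2)
5: 7  (via 2)
6: 7  (via 0)
4: 8  (via 5)
Shortest route: 2 → 5 → 4 = 8 s.

8 s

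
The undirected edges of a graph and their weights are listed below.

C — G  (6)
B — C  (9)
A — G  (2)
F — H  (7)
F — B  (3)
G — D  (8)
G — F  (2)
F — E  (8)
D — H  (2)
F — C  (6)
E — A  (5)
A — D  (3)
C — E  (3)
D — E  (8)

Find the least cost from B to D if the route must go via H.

12

Best B to H: B → F → H costing 10
Shortest H→D: H → D = 2
Total via H: 10 + 2 = 12.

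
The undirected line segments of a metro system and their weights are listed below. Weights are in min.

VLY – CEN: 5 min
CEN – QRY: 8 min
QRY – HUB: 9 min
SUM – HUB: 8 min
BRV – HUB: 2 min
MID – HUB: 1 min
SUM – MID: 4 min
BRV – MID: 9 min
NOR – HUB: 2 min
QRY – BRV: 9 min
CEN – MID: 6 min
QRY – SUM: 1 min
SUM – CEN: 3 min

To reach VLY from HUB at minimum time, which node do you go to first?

Compare a few routes:
HUB–QRY–SUM–CEN–VLY: 9+1+3+5 = 18
HUB–SUM–CEN–VLY: 8+3+5 = 16
HUB–MID–CEN–VLY: 1+6+5 = 12
HUB–MID–SUM–CEN–VLY: 1+4+3+5 = 13
Cheapest is HUB–MID–CEN–VLY at 12 min.
So from HUB the first move is to MID.

MID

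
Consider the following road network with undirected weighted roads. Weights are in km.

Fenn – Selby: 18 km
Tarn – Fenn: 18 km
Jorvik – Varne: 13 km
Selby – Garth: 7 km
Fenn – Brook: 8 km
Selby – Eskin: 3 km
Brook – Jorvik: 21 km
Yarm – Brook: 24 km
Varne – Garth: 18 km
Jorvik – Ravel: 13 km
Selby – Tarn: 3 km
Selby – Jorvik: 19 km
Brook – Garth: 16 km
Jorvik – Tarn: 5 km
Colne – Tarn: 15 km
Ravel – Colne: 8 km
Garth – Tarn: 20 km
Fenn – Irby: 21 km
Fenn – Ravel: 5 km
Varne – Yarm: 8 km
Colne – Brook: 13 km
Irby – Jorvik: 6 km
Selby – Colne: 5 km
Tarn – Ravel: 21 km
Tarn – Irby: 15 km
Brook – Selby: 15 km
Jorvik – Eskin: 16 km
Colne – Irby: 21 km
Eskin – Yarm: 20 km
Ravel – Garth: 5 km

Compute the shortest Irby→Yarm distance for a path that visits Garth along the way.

Best Irby to Garth: Irby–Jorvik–Tarn–Selby–Garth costing 21
Shortest Garth→Yarm: Garth–Varne–Yarm = 26
Total via Garth: 21 + 26 = 47 km.

47 km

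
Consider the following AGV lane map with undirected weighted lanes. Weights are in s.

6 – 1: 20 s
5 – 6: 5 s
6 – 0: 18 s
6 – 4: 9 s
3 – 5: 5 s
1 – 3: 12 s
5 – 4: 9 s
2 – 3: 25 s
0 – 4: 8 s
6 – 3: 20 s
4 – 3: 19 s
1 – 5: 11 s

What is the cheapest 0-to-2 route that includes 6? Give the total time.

52 s

Shortest 0→6: 0 → 4 → 6 = 17
Best 6 to 2: 6 → 5 → 3 → 2 costing 35
Total via 6: 17 + 35 = 52 s.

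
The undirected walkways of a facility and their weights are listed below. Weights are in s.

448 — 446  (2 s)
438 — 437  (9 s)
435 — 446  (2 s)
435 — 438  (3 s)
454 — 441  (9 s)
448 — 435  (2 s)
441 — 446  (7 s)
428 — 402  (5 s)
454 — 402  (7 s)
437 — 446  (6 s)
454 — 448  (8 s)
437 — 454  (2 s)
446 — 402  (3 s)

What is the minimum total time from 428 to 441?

15 s

Candidate routes:
428 → 402 → 454 → 441: 5+7+9 = 21
428 → 402 → 446 → 437 → 454 → 441: 5+3+6+2+9 = 25
428 → 402 → 446 → 441: 5+3+7 = 15
The minimum is 15 s via 428 → 402 → 446 → 441.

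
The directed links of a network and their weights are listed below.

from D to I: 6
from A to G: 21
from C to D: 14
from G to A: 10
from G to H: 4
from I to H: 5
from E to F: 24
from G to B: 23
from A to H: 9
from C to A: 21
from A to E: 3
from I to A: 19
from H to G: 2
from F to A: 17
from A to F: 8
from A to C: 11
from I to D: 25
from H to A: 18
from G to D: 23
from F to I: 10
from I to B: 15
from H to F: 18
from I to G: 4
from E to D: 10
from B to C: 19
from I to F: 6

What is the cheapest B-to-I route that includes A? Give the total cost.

58

Shortest B→A: B–C–A = 40
Shortest A→I: A–F–I = 18
Total via A: 40 + 18 = 58.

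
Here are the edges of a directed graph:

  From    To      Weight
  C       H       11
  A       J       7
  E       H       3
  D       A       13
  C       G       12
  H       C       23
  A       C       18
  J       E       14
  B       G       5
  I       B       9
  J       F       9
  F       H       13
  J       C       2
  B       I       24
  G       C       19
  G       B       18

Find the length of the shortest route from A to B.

Shortest distances from A:
A: 0
J: 7  (via A)
C: 9  (via J)
F: 16  (via J)
H: 20  (via C)
E: 21  (via J)
G: 21  (via C)
B: 39  (via G)
Shortest route: A–J–C–G–B = 39.

39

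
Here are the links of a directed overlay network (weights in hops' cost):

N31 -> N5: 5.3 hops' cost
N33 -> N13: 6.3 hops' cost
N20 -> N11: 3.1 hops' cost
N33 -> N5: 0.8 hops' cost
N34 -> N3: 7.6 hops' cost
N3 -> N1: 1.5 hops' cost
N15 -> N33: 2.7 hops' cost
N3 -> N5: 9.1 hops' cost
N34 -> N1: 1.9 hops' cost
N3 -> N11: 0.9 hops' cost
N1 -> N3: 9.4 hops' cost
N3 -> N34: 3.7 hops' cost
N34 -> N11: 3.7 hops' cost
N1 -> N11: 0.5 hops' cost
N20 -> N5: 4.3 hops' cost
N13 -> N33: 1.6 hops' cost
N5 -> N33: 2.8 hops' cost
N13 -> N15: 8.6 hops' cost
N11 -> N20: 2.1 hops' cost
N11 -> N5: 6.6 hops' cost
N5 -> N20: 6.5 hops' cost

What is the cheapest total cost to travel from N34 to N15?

26.5 hops' cost

Running Dijkstra from N34:
N34: 0
N1: 1.9  (via N34)
N11: 2.4  (via N1)
N20: 4.5  (via N11)
N3: 7.6  (via N34)
N5: 8.8  (via N20)
N33: 11.6  (via N5)
N13: 17.9  (via N33)
N15: 26.5  (via N13)
Shortest route: N34 → N1 → N11 → N20 → N5 → N33 → N13 → N15 = 26.5 hops' cost.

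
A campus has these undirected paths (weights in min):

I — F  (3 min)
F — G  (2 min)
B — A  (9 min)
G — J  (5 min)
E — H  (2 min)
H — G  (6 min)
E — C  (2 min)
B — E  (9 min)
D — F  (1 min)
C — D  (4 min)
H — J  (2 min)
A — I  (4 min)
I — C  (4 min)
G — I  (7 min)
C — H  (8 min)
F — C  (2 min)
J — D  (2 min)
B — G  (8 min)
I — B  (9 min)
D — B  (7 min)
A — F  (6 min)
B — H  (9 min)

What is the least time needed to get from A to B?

9 min

Enumerating some paths:
A - F - D - B: 6+1+7 = 14
A - I - F - D - B: 4+3+1+7 = 15
A - I - B: 4+9 = 13
A - B: 9 = 9
The minimum is 9 min via A - B.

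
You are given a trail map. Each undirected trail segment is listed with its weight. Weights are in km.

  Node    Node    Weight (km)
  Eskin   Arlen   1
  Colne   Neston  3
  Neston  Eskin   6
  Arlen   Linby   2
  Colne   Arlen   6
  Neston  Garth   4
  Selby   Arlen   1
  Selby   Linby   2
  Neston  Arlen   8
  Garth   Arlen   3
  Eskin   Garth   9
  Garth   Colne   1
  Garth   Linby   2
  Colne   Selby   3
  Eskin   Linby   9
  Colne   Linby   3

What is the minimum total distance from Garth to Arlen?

Running Dijkstra from Garth:
Garth: 0
Colne: 1  (via Garth)
Linby: 2  (via Garth)
Arlen: 3  (via Garth)
Shortest route: Garth → Arlen = 3 km.

3 km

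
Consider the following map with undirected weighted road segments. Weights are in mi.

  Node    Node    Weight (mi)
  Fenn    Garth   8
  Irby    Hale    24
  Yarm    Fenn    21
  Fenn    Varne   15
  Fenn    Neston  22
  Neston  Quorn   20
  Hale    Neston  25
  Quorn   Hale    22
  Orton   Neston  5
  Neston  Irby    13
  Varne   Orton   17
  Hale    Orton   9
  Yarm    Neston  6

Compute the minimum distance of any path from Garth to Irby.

Settle nodes by increasing distance from Garth:
Garth: 0
Fenn: 8  (via Garth)
Varne: 23  (via Fenn)
Yarm: 29  (via Fenn)
Neston: 30  (via Fenn)
Orton: 35  (via Neston)
Irby: 43  (via Neston)
Shortest route: Garth → Fenn → Neston → Irby = 43 mi.

43 mi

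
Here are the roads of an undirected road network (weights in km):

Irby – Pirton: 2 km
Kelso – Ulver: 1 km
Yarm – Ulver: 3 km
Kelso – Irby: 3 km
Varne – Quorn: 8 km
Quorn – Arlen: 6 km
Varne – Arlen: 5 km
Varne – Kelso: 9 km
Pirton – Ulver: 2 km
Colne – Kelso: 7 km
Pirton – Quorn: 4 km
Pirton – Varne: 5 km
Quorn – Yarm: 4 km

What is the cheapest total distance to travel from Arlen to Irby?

12 km

Compare a few routes:
Arlen - Varne - Pirton - Ulver - Kelso - Irby: 5+5+2+1+3 = 16
Arlen - Varne - Kelso - Irby: 5+9+3 = 17
Arlen - Varne - Pirton - Irby: 5+5+2 = 12
Arlen - Quorn - Pirton - Ulver - Kelso - Irby: 6+4+2+1+3 = 16
Cheapest is Arlen - Varne - Pirton - Irby at 12 km.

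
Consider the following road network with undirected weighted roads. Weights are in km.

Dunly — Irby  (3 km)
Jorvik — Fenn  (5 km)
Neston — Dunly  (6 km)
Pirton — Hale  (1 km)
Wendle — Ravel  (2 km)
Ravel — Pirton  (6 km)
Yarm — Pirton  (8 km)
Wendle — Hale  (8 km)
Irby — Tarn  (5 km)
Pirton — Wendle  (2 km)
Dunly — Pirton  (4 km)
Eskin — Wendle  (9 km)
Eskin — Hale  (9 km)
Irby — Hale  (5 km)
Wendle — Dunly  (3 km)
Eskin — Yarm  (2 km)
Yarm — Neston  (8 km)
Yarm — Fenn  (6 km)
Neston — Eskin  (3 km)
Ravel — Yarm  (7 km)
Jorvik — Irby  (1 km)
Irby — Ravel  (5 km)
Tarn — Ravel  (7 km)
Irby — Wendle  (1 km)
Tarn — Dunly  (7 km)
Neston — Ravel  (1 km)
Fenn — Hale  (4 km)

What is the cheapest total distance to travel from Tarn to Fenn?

11 km

Compare a few routes:
Tarn–Irby–Wendle–Pirton–Hale–Fenn: 5+1+2+1+4 = 13
Tarn–Irby–Jorvik–Fenn: 5+1+5 = 11
Tarn–Irby–Hale–Fenn: 5+5+4 = 14
Cheapest is Tarn–Irby–Jorvik–Fenn at 11 km.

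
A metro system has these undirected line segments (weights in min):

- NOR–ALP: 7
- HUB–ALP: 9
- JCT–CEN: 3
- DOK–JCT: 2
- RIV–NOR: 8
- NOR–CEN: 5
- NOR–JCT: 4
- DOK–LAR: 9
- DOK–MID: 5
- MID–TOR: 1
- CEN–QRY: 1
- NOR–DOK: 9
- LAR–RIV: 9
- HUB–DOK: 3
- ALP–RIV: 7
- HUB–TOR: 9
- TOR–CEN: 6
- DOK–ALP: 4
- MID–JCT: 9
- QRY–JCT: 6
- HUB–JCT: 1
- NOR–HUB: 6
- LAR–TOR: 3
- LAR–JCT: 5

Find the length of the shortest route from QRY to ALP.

10 min

Candidate routes:
QRY → JCT → DOK → ALP: 6+2+4 = 12
QRY → CEN → NOR → ALP: 1+5+7 = 13
QRY → CEN → JCT → HUB → DOK → ALP: 1+3+1+3+4 = 12
QRY → CEN → JCT → DOK → ALP: 1+3+2+4 = 10
Cheapest is QRY → CEN → JCT → DOK → ALP at 10 min.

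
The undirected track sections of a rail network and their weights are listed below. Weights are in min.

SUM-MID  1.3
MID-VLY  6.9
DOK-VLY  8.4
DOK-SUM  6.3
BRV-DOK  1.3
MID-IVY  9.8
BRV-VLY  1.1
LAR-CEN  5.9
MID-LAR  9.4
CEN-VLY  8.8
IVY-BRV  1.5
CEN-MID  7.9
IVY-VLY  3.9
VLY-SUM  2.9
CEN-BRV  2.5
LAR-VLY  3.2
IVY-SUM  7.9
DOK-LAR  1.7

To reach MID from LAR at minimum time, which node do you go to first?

VLY

Enumerating some paths:
LAR → DOK → SUM → MID: 1.7+6.3+1.3 = 9.3
LAR → DOK → BRV → VLY → SUM → MID: 1.7+1.3+1.1+2.9+1.3 = 8.3
LAR → MID: 9.4 = 9.4
LAR → VLY → SUM → MID: 3.2+2.9+1.3 = 7.4
The minimum is 7.4 min via LAR → VLY → SUM → MID.
So from LAR the first move is to VLY.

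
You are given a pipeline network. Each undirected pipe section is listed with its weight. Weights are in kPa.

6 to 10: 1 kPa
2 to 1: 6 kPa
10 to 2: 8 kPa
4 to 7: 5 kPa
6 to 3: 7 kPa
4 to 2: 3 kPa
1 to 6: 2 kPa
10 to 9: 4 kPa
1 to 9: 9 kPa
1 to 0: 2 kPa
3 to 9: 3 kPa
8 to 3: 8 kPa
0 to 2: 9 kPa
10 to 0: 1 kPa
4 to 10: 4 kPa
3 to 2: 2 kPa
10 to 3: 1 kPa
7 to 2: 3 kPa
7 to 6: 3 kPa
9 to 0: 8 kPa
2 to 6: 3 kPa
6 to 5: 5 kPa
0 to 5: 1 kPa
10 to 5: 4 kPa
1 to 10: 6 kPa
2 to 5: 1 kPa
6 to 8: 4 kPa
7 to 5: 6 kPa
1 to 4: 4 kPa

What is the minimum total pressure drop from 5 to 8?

Compare a few routes:
5 → 2 → 3 → 10 → 6 → 8: 1+2+1+1+4 = 9
5 → 0 → 10 → 6 → 8: 1+1+1+4 = 7
5 → 2 → 6 → 8: 1+3+4 = 8
Cheapest is 5 → 0 → 10 → 6 → 8 at 7 kPa.

7 kPa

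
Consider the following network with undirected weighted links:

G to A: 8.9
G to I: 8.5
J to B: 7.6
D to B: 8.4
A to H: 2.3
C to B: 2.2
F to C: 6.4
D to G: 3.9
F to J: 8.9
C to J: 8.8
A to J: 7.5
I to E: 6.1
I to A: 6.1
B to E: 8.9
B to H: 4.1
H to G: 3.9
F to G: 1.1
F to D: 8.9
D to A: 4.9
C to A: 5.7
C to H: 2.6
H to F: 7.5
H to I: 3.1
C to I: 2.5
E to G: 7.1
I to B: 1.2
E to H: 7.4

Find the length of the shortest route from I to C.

Settle nodes by increasing distance from I:
I: 0
B: 1.2  (via I)
C: 2.5  (via I)
Shortest route: I → C = 2.5.

2.5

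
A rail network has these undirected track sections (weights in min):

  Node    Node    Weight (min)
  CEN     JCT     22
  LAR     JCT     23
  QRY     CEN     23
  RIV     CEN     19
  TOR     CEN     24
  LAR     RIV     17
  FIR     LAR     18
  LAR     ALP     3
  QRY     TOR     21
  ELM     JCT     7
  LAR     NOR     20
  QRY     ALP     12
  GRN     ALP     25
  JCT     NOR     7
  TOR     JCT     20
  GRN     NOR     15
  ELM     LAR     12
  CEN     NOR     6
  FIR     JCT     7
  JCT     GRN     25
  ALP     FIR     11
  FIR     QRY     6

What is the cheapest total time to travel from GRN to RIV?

40 min

Enumerating some paths:
GRN → JCT → NOR → CEN → RIV: 25+7+6+19 = 57
GRN → ALP → LAR → RIV: 25+3+17 = 45
GRN → NOR → LAR → RIV: 15+20+17 = 52
GRN → NOR → CEN → RIV: 15+6+19 = 40
Cheapest is GRN → NOR → CEN → RIV at 40 min.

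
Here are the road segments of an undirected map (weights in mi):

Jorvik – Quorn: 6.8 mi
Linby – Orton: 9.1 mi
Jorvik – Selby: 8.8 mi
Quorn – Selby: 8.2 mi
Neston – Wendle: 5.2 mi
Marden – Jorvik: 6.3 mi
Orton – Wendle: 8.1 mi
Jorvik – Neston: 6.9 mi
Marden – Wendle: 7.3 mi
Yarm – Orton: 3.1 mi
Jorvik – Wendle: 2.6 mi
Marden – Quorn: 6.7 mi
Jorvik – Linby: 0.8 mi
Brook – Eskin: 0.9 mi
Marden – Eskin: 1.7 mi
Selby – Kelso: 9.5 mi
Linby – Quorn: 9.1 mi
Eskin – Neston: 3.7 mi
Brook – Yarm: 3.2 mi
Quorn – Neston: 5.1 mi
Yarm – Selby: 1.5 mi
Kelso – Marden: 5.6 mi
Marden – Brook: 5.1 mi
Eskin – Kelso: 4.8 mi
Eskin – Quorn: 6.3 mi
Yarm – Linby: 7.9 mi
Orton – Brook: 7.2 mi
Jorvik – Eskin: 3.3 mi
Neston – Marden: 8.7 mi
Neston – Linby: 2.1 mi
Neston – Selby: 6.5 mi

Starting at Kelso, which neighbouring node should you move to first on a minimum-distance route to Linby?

Enumerating some paths:
Kelso → Eskin → Neston → Linby: 4.8+3.7+2.1 = 10.6
Kelso → Marden → Eskin → Jorvik → Linby: 5.6+1.7+3.3+0.8 = 11.4
Kelso → Eskin → Jorvik → Linby: 4.8+3.3+0.8 = 8.9
Kelso → Marden → Jorvik → Linby: 5.6+6.3+0.8 = 12.7
Cheapest is Kelso → Eskin → Jorvik → Linby at 8.9 mi.
So from Kelso the first move is to Eskin.

Eskin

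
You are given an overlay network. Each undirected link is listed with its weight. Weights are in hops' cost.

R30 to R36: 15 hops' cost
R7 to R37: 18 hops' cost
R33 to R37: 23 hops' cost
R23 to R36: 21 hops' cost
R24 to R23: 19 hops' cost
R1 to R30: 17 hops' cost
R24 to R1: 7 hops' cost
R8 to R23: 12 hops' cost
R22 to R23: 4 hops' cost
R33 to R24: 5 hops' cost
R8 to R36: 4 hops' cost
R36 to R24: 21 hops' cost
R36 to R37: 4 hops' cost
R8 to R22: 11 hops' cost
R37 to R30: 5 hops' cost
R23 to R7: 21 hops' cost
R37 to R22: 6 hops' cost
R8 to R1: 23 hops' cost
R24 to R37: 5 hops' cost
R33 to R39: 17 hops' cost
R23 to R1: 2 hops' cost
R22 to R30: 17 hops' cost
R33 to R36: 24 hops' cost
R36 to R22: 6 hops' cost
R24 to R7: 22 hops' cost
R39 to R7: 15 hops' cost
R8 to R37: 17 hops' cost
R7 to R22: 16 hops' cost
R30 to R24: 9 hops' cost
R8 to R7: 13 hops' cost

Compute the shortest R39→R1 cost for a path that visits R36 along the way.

43 hops' cost

Best R39 to R36: R39–R33–R24–R37–R36 costing 31
Shortest R36→R1: R36–R22–R23–R1 = 12
Total via R36: 31 + 12 = 43 hops' cost.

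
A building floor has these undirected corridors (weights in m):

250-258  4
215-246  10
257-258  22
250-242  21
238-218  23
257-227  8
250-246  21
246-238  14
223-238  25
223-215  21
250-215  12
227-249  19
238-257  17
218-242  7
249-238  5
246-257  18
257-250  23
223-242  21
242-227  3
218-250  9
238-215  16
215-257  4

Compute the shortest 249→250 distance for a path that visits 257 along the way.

38 m

Shortest 249→257: 249 → 238 → 257 = 22
Shortest 257→250: 257 → 215 → 250 = 16
Total via 257: 22 + 16 = 38 m.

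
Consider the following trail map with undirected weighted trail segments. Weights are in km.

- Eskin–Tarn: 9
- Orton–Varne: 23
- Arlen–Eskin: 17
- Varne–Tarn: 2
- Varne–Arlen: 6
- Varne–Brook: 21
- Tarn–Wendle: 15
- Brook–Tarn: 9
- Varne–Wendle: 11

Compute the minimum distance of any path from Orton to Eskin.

34 km

Settle nodes by increasing distance from Orton:
Orton: 0
Varne: 23  (via Orton)
Tarn: 25  (via Varne)
Arlen: 29  (via Varne)
Wendle: 34  (via Varne)
Eskin: 34  (via Tarn)
Shortest route: Orton–Varne–Tarn–Eskin = 34 km.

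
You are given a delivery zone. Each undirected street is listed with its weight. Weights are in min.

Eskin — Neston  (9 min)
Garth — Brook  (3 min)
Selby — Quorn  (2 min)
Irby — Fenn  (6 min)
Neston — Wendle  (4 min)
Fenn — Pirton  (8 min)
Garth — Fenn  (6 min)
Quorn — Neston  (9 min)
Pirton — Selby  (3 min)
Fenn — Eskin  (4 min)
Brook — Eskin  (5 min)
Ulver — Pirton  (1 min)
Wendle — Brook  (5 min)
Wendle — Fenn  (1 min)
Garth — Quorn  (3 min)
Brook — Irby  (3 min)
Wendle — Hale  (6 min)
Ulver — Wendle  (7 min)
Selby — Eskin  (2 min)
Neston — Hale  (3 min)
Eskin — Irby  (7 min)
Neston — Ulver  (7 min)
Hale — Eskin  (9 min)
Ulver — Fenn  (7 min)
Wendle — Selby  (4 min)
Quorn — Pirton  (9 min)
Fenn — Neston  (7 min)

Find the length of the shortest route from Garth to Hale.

Settle nodes by increasing distance from Garth:
Garth: 0
Quorn: 3  (via Garth)
Brook: 3  (via Garth)
Selby: 5  (via Quorn)
Irby: 6  (via Brook)
Fenn: 6  (via Garth)
Eskin: 7  (via Selby)
Wendle: 7  (via Fenn)
Pirton: 8  (via Selby)
Ulver: 9  (via Pirton)
Neston: 11  (via Wendle)
Hale: 13  (via Wendle)
Shortest route: Garth–Fenn–Wendle–Hale = 13 min.

13 min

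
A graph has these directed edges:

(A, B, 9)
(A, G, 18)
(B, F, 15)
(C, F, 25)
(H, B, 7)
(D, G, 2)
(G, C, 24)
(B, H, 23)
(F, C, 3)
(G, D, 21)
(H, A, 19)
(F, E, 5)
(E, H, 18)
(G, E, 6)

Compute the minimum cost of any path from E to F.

40

Compare a few routes:
E–H–B–F: 18+7+15 = 40
E–H–A–B–F: 18+19+9+15 = 61
The minimum is 40 via E–H–B–F.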